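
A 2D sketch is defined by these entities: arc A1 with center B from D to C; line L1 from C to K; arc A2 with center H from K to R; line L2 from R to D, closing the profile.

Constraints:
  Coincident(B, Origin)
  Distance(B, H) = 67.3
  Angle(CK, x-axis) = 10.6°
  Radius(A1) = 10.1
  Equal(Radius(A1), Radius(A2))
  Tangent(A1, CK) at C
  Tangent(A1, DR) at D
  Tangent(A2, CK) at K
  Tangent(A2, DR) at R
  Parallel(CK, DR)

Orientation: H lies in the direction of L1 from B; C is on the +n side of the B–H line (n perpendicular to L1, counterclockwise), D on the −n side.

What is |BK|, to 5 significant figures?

68.054

The slot axis is L1's direction at 10.6°, so u = (cos 10.6°, sin 10.6°) = (0.98294, 0.18395) and n = (−sin 10.6°, cos 10.6°) = (-0.18395, 0.98294). B is at the origin and H lies 67.3 along u from B, so H = 67.3·u = (66.152, 12.380). Tangency of A1 to both parallel lines with radius 10.1 puts C and D at B ± 10.1·n: C = (-1.8579, 9.9276), D = (1.8579, -9.9276). Equal radii place K and R the same way about H: K = H + 10.1·n = (64.294, 22.308), R = H − 10.1·n = (68.009, 2.4523). Then |BK| = |K − B| = 68.054.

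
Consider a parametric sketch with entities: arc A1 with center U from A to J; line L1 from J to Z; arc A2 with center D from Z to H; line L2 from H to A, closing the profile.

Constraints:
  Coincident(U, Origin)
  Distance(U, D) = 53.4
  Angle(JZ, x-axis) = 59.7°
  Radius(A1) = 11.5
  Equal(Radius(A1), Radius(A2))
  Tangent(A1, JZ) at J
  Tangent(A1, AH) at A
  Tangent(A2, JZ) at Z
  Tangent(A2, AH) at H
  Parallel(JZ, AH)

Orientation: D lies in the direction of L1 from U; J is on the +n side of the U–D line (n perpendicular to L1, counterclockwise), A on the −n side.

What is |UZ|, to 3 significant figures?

54.6

The slot axis is L1's direction at 59.7°, so u = (cos 59.7°, sin 59.7°) = (0.505, 0.863) and n = (−sin 59.7°, cos 59.7°) = (-0.863, 0.505). U is at the origin and D lies 53.4 along u from U, so D = 53.4·u = (26.9, 46.1). Tangency of A1 to both parallel lines with radius 11.5 puts J and A at U ± 11.5·n: J = (-9.93, 5.80), A = (9.93, -5.80). Equal radii place Z and H the same way about D: Z = D + 11.5·n = (17.0, 51.9), H = D − 11.5·n = (36.9, 40.3). Then |UZ| = |Z − U| = 54.6.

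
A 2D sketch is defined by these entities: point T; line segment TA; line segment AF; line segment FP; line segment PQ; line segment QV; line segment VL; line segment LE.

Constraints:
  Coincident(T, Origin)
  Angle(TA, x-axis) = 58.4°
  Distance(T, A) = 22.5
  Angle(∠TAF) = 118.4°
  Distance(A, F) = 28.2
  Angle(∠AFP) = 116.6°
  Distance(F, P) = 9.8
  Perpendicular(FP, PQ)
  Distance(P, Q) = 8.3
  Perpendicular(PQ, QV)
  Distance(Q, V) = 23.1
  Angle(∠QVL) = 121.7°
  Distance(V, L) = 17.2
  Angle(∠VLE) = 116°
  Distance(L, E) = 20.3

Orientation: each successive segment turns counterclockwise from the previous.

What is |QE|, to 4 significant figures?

38.26

T is at the origin; TA runs at 58.4° with length 22.5, so A = (11.79, 19.16). ∠TAF = 118.4° gives AF at 120.0° from the x-axis; with |AF| = 28.2, F = (-2.310, 43.59). ∠AFP = 116.6° gives FP at -176.6° from the x-axis; with |FP| = 9.8, P = (-12.09, 43.00). FP is perpendicular to PQ, so PQ runs at -86.60°; with |PQ| = 8.3, Q = (-11.60, 34.72). PQ ⟂ QV, so QV runs at 3.400°; with |QV| = 23.1, V = (11.46, 36.09). ∠QVL = 121.7° gives VL at 61.70° from the x-axis; with |VL| = 17.2, L = (19.61, 51.23). ∠VLE = 116.0° gives LE at 125.7° from the x-axis; with |LE| = 20.3, E = (7.767, 67.72). Then |QE| = |E − Q| = 38.26.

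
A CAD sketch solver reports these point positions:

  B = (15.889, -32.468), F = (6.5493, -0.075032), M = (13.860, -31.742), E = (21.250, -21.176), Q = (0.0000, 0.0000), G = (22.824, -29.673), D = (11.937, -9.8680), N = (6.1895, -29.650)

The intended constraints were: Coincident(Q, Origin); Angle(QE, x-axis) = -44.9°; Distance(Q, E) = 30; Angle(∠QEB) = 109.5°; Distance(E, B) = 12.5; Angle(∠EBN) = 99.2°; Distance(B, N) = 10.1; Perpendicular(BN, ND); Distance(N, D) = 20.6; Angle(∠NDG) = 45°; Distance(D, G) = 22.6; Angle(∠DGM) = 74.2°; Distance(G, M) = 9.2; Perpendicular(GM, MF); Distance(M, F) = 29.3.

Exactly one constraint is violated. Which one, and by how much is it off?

Distance(M, F) = 29.3 — off by 3.20.

Q = (0.00, 0.00) ✓; QE at -44.90° ✓; |QE| = 30.00 ✓; ∠QEB = 109.5° ✓; |EB| = 12.50 ✓; ∠EBN = 99.20° ✓; |BN| = 10.10 ✓; ∠(BN, ND) = 90.00° ✓; |ND| = 20.60 ✓; ∠NDG = 45.00° ✓; |DG| = 22.60 ✓; ∠DGM = 74.20° ✓; |GM| = 9.200 ✓; ∠(GM, MF) = 90.00° ✓; |MF| = 32.50 ✗.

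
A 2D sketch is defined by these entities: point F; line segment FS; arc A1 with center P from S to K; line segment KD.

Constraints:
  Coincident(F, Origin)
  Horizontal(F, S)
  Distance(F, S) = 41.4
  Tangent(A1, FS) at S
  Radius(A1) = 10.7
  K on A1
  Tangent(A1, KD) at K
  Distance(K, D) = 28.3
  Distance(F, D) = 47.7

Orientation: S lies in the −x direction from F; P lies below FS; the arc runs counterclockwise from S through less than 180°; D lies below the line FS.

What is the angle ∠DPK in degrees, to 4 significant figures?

69.29°

F is at the origin; FS is horizontal with |FS| = 41.4 and S on the −x side, so S = (-41.40, 0.000). A1 meets FS tangentially, so PS is at right angles to FS, so P = S + (0, -10.7) = (-41.40, -10.70). Since PK ⟂ KD (tangency), |PD| = √(10.7² + 28.3²) = 30.26 regardless of where K sits on A1. So D lies on both circle(F, 47.7) and circle(P, 30.26); the below-FS intersection is D = (-28.65, -38.14). K is the foot of the tangent from D: K = (-48.88, -18.35).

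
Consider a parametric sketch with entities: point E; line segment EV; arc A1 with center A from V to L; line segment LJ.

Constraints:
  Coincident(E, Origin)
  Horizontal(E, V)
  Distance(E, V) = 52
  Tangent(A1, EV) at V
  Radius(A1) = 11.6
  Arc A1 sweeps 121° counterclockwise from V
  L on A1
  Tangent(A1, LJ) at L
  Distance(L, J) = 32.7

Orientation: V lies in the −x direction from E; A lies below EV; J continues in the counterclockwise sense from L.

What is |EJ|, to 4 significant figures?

64.14

E is at the origin; E and V share the same y with |EV| = 52.0 and V on the −x side, so V = (-52.00, 0.000). The tangent condition forces AV to be normal to EV, so A = V + (0, -11.6) = (-52.00, -11.60). On A1, V sits at bearing 90° from A; a 121° counterclockwise sweep puts L at bearing 211°, so L = A + 11.6·(cos 211°, sin 211°) = (-61.94, -17.57). A1 meets LJ tangentially, so AL is at right angles to LJ, so LJ runs along (−sin 211°, cos 211°); with |LJ| = 32.7, J = (-45.10, -45.60). Then |EJ| = |J − E| = 64.14.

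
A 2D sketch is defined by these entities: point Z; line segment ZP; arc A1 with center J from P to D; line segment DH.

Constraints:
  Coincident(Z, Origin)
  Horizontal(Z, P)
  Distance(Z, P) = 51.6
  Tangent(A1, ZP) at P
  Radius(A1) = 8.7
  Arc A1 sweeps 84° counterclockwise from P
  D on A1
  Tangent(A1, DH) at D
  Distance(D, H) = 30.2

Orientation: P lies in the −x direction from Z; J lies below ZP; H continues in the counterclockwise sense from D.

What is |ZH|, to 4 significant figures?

73.83

Z is at the origin; Z and P share the same y with |ZP| = 51.6 and P on the −x side, so P = (-51.60, 0.000). The tangent condition forces JP to be normal to ZP, so J = P + (0, -8.7) = (-51.60, -8.700). On A1, P sits at bearing 90° from J; an 84° counterclockwise sweep puts D at bearing 174°, so D = J + 8.7·(cos 174°, sin 174°) = (-60.25, -7.791). A1 meets DH tangentially, so JD is at right angles to DH, so DH runs along (−sin 174°, cos 174°); with |DH| = 30.2, H = (-63.41, -37.83). Then |ZH| = |H − Z| = 73.83.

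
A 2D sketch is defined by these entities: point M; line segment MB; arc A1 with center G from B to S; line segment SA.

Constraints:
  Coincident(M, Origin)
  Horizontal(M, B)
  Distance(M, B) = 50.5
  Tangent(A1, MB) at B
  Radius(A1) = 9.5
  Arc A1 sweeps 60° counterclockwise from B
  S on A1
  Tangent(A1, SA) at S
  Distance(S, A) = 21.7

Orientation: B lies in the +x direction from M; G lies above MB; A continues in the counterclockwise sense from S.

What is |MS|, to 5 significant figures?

58.919

M is at the origin; MB is horizontal with |MB| = 50.5 and B on the +x side, so B = (50.500, 0.0000). A1 meets MB tangentially, so GB is at right angles to MB, so G = B + (0, 9.5) = (50.500, 9.5000). On A1, B sits at bearing -90° from G; a 60° counterclockwise sweep puts S at bearing -30°, so S = G + 9.5·(cos -30°, sin -30°) = (58.727, 4.7500). Then |MS| = |S − M| = 58.919.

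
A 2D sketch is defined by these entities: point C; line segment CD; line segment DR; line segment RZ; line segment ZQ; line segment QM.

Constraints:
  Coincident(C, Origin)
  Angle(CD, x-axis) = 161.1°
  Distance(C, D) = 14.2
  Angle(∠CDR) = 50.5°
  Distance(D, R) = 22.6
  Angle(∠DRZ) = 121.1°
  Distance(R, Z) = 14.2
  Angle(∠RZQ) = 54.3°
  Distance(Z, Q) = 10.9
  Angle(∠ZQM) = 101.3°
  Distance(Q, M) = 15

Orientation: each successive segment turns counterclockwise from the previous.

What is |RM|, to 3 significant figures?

6.40

∠RZQ = 54.3° gives ZQ at 115° from the x-axis; with |ZQ| = 10.9, Q = (3.84, -9.28). ∠ZQM = 101.3° gives QM at -166° from the x-axis; with |QM| = 15.0, M = (-10.7, -12.9). Then |RM| = |M − R| = 6.40.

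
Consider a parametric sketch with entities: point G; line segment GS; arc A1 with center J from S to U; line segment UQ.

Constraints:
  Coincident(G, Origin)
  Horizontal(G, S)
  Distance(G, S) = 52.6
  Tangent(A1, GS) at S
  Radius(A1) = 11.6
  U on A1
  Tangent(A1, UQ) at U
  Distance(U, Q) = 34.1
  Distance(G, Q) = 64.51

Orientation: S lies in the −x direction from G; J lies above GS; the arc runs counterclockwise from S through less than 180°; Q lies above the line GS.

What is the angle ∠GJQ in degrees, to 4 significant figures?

89.45°

G is at the origin; G and S share the same y with |GS| = 52.6 and S on the −x side, so S = (-52.60, 0.000). The tangent condition forces JS to be normal to GS, so J = S + (0, 11.6) = (-52.60, 11.60). Since JU ⟂ UQ (tangency), |JQ| = √(11.6² + 34.1²) = 36.02 regardless of where U sits on A1. So Q lies on both circle(G, 64.51) and circle(J, 36.02); the above-GS intersection is Q = (-44.51, 46.70). U is the foot of the tangent from Q: U = (-41.06, 12.77).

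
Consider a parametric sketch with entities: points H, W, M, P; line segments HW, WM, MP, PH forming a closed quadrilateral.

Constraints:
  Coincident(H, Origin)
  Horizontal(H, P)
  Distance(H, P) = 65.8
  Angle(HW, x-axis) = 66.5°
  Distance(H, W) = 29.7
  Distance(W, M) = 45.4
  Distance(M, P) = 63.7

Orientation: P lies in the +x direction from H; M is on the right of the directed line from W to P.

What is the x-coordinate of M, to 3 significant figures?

4.57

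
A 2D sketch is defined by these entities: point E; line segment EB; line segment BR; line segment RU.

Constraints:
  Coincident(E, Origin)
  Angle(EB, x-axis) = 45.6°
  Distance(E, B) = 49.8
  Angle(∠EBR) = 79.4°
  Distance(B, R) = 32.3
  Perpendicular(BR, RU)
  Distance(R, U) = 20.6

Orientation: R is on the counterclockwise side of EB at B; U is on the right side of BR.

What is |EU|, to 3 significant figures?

73.3

∠EBR = 79.4°, so BR runs at 45.6° + (180° − 79.4°) = 146° from the x-axis; with |BR| = 32.3, R = B + 32.3·(cos 146°, sin 146°) = (8.00, 53.5). BR is perpendicular to RU; with |RU| = 20.6 on the right of BR, U = R + 20.6·(0.556, 0.831) = (19.5, 70.7). Then |EU| = |U − E| = 73.3.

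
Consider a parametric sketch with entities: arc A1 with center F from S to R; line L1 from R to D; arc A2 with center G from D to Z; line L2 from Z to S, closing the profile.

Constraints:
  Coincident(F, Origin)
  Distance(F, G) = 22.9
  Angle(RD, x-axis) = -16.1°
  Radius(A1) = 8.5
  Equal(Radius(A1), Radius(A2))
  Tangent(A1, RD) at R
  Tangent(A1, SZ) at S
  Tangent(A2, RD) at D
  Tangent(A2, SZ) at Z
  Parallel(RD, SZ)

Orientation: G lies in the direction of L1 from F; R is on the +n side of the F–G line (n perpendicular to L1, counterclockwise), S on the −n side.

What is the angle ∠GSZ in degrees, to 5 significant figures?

20.364°

The slot axis is L1's direction at -16.1°, so u = (cos -16.1°, sin -16.1°) = (0.96078, -0.27731) and n = (−sin -16.1°, cos -16.1°) = (0.27731, 0.96078). F is at the origin and G lies 22.9 along u from F, so G = 22.9·u = (22.002, -6.3505). Tangency of A1 to both parallel lines with radius 8.5 puts R and S at F ± 8.5·n: R = (2.3572, 8.1666), S = (-2.3572, -8.1666). Equal radii place D and Z the same way about G: D = G + 8.5·n = (24.359, 1.8161), Z = G − 8.5·n = (19.645, -14.517). Then cos ∠GSZ = SG·SZ / (|SG||SZ|), giving 20.364°.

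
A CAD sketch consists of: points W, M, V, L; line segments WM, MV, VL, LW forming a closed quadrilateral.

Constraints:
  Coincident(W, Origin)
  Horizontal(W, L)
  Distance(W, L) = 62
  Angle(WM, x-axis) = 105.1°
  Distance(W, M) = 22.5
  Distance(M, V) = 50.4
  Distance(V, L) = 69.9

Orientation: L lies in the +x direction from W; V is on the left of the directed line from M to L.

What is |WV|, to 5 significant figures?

65.885

Checks: |MV| = 50.40 ✓; |VL| = 69.90 ✓.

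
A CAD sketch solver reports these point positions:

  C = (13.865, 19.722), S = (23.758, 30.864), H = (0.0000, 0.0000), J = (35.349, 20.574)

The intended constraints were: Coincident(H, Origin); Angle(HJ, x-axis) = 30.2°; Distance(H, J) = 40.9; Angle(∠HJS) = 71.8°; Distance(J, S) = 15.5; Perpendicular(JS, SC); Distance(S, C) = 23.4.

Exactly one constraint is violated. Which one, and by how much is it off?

Distance(S, C) = 23.4 — off by 8.50.

H = (0.00, 0.00) ✓; HJ at 30.20° ✓; |HJ| = 40.90 ✓; ∠HJS = 71.80° ✓; |JS| = 15.50 ✓; ∠(JS, SC) = 90.00° ✓; |SC| = 14.90 ✗.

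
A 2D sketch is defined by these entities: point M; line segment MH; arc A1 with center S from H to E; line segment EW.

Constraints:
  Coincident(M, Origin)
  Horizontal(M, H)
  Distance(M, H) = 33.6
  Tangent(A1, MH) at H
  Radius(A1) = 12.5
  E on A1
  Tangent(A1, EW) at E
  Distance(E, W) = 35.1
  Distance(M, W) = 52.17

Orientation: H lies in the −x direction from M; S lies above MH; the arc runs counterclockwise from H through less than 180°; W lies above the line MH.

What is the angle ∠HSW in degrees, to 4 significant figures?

160.6°

Checks: |SE| = 12.50 ✓; ∠(SE, EW) = 90.00° ✓; |EW| = 35.10 ✓; |MW| = 52.17 ✓.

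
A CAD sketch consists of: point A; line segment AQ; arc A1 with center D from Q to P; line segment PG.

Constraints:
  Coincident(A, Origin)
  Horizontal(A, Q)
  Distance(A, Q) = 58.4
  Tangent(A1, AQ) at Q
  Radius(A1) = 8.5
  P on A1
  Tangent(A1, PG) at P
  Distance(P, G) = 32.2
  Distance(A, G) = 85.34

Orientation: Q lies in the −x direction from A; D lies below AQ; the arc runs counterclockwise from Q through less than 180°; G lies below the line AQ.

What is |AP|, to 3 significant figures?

66.6

Checks: |DP| = 8.500 ✓; ∠(DP, PG) = 90.00° ✓; |PG| = 32.20 ✓; |AG| = 85.34 ✓.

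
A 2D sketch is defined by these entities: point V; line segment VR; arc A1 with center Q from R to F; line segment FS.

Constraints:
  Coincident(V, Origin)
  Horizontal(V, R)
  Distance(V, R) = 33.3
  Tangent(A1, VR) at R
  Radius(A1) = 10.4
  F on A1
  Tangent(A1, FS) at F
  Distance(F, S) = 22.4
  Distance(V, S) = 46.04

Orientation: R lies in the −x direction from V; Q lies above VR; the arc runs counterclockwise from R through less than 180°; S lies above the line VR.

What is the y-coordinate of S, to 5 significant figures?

34.882

V is at the origin; V and R share the same y with |VR| = 33.3 and R on the −x side, so R = (-33.300, 0.0000). Tangency of A1 to VR means the radius QR is perpendicular to VR, so Q = R + (0, 10.4) = (-33.300, 10.400). Since QF ⟂ FS (tangency), |QS| = √(10.4² + 22.4²) = 24.697 regardless of where F sits on A1. So S lies on both circle(V, 46.04) and circle(Q, 24.697); the above-VR intersection is S = (-30.049, 34.882). F is the foot of the tangent from S: F = (-23.373, 13.500).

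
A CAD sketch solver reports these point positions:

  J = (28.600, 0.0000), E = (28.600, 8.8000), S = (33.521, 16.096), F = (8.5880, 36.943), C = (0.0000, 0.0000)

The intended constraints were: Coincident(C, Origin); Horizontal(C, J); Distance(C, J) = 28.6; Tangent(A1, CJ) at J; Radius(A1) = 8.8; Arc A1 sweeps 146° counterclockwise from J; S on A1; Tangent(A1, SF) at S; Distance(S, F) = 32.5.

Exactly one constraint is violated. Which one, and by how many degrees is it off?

Tangent(A1, SF) at S — off by 5.90°.

C = (0.00, 0.00) ✓; C.y = 0.00, J.y = 0.00 ✓; |CJ| = 28.60 ✓; ∠(EJ, JC) = 90.00° ✓; |EJ| = 8.800 ✓; bearing(E→S) − bearing(E→J) = 146.0° ✓; |ES| = 8.800 ✓; ∠(ES, SF) = 95.90° ✗; |SF| = 32.50 ✓.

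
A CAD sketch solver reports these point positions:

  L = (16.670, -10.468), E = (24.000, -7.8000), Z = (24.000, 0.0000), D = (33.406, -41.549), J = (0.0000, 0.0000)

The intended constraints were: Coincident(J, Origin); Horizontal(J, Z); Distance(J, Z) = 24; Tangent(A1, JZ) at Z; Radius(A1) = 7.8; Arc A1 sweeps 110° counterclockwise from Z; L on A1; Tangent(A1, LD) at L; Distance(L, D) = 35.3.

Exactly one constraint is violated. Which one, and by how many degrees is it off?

Tangent(A1, LD) at L — off by 8.30°.

J = (0.00, 0.00) ✓; J.y = 0.00, Z.y = 0.00 ✓; |JZ| = 24.00 ✓; ∠(EZ, ZJ) = 90.00° ✓; |EZ| = 7.800 ✓; bearing(E→L) − bearing(E→Z) = 110.0° ✓; |EL| = 7.800 ✓; ∠(EL, LD) = 81.70° ✗; |LD| = 35.30 ✓.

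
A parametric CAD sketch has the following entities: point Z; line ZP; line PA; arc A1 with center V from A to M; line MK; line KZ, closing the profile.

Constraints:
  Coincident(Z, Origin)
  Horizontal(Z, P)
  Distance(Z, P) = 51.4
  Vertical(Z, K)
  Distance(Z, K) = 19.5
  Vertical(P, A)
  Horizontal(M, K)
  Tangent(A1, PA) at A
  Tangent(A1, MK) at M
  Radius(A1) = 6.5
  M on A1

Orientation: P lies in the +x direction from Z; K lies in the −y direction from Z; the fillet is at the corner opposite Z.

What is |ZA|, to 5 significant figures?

53.018

The virtual corner opposite Z is at (51.400, -19.500). A1 meets PA tangentially, so VA is at right angles to PA and tangency of A1 to MK means the radius VM is perpendicular to MK, with radius 6.5, so the center V sits 6.5 in from both sides at V = (44.900, -13.000). That places the tangent points at A = (51.400, -13.000) on PA and M = (44.900, -19.500) on MK. Then |ZA| = |A − Z| = 53.018.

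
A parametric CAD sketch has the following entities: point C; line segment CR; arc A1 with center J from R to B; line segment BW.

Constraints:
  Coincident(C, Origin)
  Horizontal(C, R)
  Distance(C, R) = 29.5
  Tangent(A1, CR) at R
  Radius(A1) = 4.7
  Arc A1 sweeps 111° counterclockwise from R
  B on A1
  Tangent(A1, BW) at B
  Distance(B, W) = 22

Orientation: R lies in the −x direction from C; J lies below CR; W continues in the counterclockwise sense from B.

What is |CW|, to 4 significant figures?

37.43

On A1, R sits at bearing 90° from J; a 111° counterclockwise sweep puts B at bearing 201°, so B = J + 4.7·(cos 201°, sin 201°) = (-33.89, -6.384). Tangency of A1 to BW means the radius JB is perpendicular to BW, so BW runs along (−sin 201°, cos 201°); with |BW| = 22.0, W = (-26.00, -26.92). Then |CW| = |W − C| = 37.43.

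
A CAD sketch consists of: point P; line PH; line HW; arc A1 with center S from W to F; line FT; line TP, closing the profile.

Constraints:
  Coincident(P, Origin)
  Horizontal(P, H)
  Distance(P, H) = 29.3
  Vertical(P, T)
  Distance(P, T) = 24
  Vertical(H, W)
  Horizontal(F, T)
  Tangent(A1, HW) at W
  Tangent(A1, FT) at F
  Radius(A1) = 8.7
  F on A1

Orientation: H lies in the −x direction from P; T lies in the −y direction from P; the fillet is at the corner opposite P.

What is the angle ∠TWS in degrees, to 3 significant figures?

16.5°

P is at the origin; PH is horizontal with |PH| = 29.3 and H on the −x side, so H = (-29.3, 0.00). P and T share the same x with |PT| = 24.0 and T on the −y side, so T = (0.00, -24.0). The virtual corner opposite P is at (-29.3, -24.0). The tangent condition forces SW to be normal to HW and A1 meets FT tangentially, so SF is at right angles to FT, with radius 8.7, so the center S sits 8.7 in from both sides at S = (-20.6, -15.3). That places the tangent points at W = (-29.3, -15.3) on HW and F = (-20.6, -24.0) on FT. Then cos ∠TWS = WT·WS / (|WT||WS|), giving 16.5°.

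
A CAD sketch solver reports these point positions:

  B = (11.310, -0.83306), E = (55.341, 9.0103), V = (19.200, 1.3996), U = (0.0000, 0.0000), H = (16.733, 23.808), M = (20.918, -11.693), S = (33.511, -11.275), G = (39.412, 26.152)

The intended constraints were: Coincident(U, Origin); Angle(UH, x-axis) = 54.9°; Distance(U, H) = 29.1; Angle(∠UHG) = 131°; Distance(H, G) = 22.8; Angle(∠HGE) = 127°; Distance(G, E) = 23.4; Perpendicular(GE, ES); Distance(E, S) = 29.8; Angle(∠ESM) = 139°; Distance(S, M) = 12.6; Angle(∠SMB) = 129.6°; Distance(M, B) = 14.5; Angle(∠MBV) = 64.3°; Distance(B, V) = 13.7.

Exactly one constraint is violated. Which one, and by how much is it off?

Distance(B, V) = 13.7 — off by 5.50.

U = (0.00, 0.00) ✓; UH at 54.90° ✓; |UH| = 29.10 ✓; ∠UHG = 131.0° ✓; |HG| = 22.80 ✓; ∠HGE = 127.0° ✓; |GE| = 23.40 ✓; ∠(GE, ES) = 90.00° ✓; |ES| = 29.80 ✓; ∠ESM = 139.0° ✓; |SM| = 12.60 ✓; ∠SMB = 129.6° ✓; |MB| = 14.50 ✓; ∠MBV = 64.30° ✓; |BV| = 8.200 ✗.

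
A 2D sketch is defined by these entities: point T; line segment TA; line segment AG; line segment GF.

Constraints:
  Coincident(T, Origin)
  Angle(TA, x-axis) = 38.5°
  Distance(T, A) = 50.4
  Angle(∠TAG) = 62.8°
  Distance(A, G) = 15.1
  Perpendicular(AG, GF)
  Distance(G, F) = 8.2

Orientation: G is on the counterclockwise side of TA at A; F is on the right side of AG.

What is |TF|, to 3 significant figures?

53.6

∠TAG = 62.8°, so AG runs at 38.5° + (180° − 62.8°) = 156° from the x-axis; with |AG| = 15.1, G = A + 15.1·(cos 156°, sin 156°) = (25.7, 37.6). The perpendicularity gives GF at right angles to AG; with |GF| = 8.2 on the right of AG, F = G + 8.2·(0.412, 0.911) = (29.1, 45.1). Then |TF| = |F − T| = 53.6.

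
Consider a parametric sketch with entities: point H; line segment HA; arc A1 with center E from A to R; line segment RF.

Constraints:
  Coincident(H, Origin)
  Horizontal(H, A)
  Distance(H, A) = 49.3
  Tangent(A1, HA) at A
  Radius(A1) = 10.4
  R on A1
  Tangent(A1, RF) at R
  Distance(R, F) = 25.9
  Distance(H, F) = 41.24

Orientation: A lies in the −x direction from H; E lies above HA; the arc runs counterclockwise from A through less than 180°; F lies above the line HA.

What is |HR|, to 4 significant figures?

40.33

H is at the origin; HA is horizontal with |HA| = 49.3 and A on the −x side, so A = (-49.30, 0.000). Since A1 is tangent to HA there, EA ⟂ HA, so E = A + (0, 10.4) = (-49.30, 10.40). Since ER ⟂ RF (tangency), |EF| = √(10.4² + 25.9²) = 27.91 regardless of where R sits on A1. So F lies on both circle(H, 41.24) and circle(E, 27.91); the above-HA intersection is F = (-28.89, 29.43). R is the foot of the tangent from F: R = (-39.88, 5.984).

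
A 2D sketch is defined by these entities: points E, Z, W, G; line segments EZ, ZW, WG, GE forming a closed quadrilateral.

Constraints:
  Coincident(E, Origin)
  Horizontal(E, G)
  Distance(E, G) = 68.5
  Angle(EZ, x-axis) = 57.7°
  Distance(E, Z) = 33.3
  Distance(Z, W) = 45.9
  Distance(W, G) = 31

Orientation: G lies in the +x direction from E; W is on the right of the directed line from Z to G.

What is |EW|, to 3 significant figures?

41.7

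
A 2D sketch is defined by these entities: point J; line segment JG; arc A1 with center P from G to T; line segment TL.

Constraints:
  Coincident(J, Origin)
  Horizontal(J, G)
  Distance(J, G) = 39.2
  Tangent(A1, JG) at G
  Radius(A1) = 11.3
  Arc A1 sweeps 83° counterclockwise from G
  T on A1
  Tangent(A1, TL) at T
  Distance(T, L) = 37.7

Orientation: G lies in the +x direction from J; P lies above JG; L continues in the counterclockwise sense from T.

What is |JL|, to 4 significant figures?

72.58

J is at the origin; JG is horizontal with |JG| = 39.2 and G on the +x side, so G = (39.20, 0.000). A1 meets JG tangentially, so PG is at right angles to JG, so P = G + (0, 11.3) = (39.20, 11.30). On A1, G sits at bearing -90° from P; an 83° counterclockwise sweep puts T at bearing -7°, so T = P + 11.3·(cos -7°, sin -7°) = (50.42, 9.923). Tangency of A1 to TL means the radius PT is perpendicular to TL, so TL runs along (−sin -7°, cos -7°); with |TL| = 37.7, L = (55.01, 47.34). Then |JL| = |L − J| = 72.58.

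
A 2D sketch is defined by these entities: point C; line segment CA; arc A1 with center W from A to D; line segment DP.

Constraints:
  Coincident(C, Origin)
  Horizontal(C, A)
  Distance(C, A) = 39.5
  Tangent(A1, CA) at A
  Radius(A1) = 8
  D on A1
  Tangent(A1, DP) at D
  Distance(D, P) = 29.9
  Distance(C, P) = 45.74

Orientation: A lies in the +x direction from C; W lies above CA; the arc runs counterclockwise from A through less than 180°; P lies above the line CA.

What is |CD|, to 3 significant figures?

47.6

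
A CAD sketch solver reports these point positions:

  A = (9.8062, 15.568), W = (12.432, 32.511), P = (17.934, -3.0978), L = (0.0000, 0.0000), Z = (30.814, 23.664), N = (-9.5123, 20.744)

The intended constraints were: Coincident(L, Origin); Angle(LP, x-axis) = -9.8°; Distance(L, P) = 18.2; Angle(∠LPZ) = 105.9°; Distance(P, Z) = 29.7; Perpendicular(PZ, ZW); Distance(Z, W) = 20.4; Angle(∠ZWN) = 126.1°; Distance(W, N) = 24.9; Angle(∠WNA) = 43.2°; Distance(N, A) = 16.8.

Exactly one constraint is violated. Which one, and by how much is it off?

Distance(N, A) = 16.8 — off by 3.20.

L = (0.00, 0.00) ✓; LP at -9.800° ✓; |LP| = 18.20 ✓; ∠LPZ = 105.9° ✓; |PZ| = 29.70 ✓; ∠(PZ, ZW) = 90.00° ✓; |ZW| = 20.40 ✓; ∠ZWN = 126.1° ✓; |WN| = 24.90 ✓; ∠WNA = 43.20° ✓; |NA| = 20.00 ✗.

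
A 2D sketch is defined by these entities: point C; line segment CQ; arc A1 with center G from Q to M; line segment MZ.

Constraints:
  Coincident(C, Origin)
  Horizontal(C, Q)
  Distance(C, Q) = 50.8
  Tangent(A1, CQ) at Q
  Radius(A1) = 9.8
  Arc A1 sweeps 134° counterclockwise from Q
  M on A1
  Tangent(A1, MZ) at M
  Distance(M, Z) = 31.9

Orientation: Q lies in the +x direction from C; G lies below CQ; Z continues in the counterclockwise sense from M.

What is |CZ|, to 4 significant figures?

76.87

C is at the origin; CQ is horizontal with |CQ| = 50.8 and Q on the +x side, so Q = (50.80, 0.000). The tangent condition forces GQ to be normal to CQ, so G = Q + (0, -9.8) = (50.80, -9.800). On A1, Q sits at bearing 90° from G; a 134° counterclockwise sweep puts M at bearing 224°, so M = G + 9.8·(cos 224°, sin 224°) = (43.75, -16.61). Tangency of A1 to MZ means the radius GM is perpendicular to MZ, so MZ runs along (−sin 224°, cos 224°); with |MZ| = 31.9, Z = (65.91, -39.55). Then |CZ| = |Z − C| = 76.87.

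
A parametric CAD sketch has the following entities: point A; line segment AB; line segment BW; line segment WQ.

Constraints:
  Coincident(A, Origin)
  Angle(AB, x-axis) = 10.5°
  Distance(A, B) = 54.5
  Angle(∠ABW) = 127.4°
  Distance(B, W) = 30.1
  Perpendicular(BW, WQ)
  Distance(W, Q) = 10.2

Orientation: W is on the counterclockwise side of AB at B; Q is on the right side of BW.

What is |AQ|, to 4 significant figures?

82.80

A is at the origin; AB runs at 10.5° with length 54.5, so B = 54.5·(cos 10.5°, sin 10.5°) = (53.59, 9.932). ∠ABW = 127.4°, so BW runs at 10.5° + (180° − 127.4°) = 63.10° from the x-axis; with |BW| = 30.1, W = B + 30.1·(cos 63.10°, sin 63.10°) = (67.21, 36.77). BW ⟂ WQ; with |WQ| = 10.2 on the right of BW, Q = W + 10.2·(0.8918, -0.4524) = (76.30, 32.16). Then |AQ| = |Q − A| = 82.80.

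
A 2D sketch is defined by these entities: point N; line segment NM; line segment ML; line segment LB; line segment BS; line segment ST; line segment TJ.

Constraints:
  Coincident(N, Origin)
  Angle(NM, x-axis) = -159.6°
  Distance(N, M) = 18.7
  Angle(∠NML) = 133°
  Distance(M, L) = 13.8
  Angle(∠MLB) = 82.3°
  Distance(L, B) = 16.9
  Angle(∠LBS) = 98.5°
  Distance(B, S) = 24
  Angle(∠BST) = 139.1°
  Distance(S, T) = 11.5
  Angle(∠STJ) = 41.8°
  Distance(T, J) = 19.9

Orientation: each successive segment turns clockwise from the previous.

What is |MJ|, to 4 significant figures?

9.187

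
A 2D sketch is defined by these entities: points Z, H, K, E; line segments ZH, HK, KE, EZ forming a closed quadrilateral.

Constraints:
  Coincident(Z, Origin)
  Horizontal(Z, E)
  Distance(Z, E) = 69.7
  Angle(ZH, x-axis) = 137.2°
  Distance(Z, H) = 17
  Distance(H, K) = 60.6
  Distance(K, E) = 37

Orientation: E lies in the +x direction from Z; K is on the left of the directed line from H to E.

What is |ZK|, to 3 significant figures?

53.8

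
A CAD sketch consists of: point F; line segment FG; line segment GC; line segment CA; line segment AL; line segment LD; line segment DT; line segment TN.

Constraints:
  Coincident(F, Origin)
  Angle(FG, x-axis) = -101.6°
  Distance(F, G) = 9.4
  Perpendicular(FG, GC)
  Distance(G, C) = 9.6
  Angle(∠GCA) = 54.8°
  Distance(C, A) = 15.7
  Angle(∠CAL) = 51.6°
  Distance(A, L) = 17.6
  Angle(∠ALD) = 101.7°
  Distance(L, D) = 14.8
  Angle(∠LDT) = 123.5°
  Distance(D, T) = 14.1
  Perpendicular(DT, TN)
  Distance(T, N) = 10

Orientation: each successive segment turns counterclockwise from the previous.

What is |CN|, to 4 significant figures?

8.044

F is at the origin; FG runs at -101.6° with length 9.4, so G = (-1.890, -9.208). The perpendicularity gives GC at right angles to FG, so GC runs at -11.60°; with |GC| = 9.6, C = (7.514, -11.14). ∠GCA = 54.8° gives CA at 113.6° from the x-axis; with |CA| = 15.7, A = (1.228, 3.249). ∠CAL = 51.6° gives AL at -118.0° from the x-axis; with |AL| = 17.6, L = (-7.034, -12.29). ∠ALD = 101.7° gives LD at -39.70° from the x-axis; with |LD| = 14.8, D = (4.353, -21.75). ∠LDT = 123.5° gives DT at 16.80° from the x-axis; with |DT| = 14.1, T = (17.85, -17.67). DT is perpendicular to TN, so TN runs at 106.8°; with |TN| = 10.0, N = (14.96, -8.097). Then |CN| = |N − C| = 8.044.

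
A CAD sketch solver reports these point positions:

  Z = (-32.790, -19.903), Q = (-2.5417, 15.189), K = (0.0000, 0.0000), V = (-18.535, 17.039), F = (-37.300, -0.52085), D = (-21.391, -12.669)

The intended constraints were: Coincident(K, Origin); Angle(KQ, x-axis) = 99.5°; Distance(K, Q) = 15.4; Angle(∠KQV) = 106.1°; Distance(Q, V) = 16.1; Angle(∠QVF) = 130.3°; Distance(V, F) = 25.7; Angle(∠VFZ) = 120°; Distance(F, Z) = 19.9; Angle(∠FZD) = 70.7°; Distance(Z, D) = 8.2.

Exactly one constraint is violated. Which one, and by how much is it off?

Distance(Z, D) = 8.2 — off by 5.30.

K = (0.00, 0.00) ✓; KQ at 99.50° ✓; |KQ| = 15.40 ✓; ∠KQV = 106.1° ✓; |QV| = 16.10 ✓; ∠QVF = 130.3° ✓; |VF| = 25.70 ✓; ∠VFZ = 120.0° ✓; |FZ| = 19.90 ✓; ∠FZD = 70.70° ✓; |ZD| = 13.50 ✗.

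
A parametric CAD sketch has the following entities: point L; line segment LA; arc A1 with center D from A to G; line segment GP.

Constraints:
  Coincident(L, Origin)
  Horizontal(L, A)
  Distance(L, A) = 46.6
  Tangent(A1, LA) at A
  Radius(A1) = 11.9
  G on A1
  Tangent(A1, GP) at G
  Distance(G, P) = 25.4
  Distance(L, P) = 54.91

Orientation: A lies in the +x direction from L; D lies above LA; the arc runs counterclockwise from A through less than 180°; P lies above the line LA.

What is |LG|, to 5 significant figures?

58.954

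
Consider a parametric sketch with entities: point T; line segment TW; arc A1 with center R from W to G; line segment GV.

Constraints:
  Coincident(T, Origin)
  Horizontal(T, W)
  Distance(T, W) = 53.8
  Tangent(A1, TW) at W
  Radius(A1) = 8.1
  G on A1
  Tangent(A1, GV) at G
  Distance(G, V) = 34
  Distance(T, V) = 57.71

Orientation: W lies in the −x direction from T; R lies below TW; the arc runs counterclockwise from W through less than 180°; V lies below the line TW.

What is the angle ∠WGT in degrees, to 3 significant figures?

50.6°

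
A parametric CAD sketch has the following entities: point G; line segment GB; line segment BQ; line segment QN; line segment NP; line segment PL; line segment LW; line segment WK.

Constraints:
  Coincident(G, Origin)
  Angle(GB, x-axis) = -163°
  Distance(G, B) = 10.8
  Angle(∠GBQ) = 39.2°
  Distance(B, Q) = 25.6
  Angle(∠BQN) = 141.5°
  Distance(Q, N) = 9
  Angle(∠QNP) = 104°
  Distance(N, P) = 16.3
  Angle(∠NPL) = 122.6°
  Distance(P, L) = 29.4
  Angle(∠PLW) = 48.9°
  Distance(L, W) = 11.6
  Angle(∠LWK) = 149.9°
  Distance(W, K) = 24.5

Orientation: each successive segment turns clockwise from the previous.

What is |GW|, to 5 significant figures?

9.6014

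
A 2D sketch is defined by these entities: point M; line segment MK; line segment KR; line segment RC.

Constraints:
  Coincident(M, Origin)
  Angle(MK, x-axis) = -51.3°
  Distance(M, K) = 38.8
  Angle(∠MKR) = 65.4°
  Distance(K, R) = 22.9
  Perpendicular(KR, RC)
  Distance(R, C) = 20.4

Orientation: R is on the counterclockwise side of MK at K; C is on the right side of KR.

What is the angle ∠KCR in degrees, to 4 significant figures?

48.30°

M is at the origin; MK runs at -51.3° with length 38.8, so K = 38.8·(cos -51.3°, sin -51.3°) = (24.26, -30.28). ∠MKR = 65.4°, so KR runs at -51.3° + (180° − 65.4°) = 63.30° from the x-axis; with |KR| = 22.9, R = K + 22.9·(cos 63.30°, sin 63.30°) = (34.55, -9.822). The perpendicularity gives RC at right angles to KR; with |RC| = 20.4 on the right of KR, C = R + 20.4·(0.8934, -0.4493) = (52.77, -18.99). Then cos ∠KCR = CK·CR / (|CK||CR|), giving 48.30°.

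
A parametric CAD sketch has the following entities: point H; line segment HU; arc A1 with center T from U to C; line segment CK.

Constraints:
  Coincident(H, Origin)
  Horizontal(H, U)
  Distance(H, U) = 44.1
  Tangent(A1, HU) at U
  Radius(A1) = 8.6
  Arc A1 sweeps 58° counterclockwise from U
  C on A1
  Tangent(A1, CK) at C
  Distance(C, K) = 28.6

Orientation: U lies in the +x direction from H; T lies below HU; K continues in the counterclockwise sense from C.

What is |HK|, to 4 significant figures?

35.63

H is at the origin; H and U share the same y with |HU| = 44.1 and U on the +x side, so U = (44.10, 0.000). Since A1 is tangent to HU there, TU ⟂ HU, so T = U + (0, -8.6) = (44.10, -8.600). On A1, U sits at bearing 90° from T; a 58° counterclockwise sweep puts C at bearing 148°, so C = T + 8.6·(cos 148°, sin 148°) = (36.81, -4.043). Tangency of A1 to CK means the radius TC is perpendicular to CK, so CK runs along (−sin 148°, cos 148°); with |CK| = 28.6, K = (21.65, -28.30). Then |HK| = |K − H| = 35.63.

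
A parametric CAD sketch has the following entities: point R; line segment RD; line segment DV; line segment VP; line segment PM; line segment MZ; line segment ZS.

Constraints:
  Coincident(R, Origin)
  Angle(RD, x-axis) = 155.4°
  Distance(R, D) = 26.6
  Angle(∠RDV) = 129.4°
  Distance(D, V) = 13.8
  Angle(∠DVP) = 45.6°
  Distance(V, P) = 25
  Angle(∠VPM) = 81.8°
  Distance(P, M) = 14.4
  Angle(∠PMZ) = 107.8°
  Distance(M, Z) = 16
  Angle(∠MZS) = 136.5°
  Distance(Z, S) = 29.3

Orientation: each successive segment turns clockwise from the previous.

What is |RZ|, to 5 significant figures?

30.464

∠VPM = 81.8° gives PM at -127.80° from the x-axis; with |PM| = 14.4, M = (-14.799, 0.68845). ∠PMZ = 107.8° gives MZ at 160.00° from the x-axis; with |MZ| = 16.0, Z = (-29.834, 6.1608). Then |RZ| = |Z − R| = 30.464.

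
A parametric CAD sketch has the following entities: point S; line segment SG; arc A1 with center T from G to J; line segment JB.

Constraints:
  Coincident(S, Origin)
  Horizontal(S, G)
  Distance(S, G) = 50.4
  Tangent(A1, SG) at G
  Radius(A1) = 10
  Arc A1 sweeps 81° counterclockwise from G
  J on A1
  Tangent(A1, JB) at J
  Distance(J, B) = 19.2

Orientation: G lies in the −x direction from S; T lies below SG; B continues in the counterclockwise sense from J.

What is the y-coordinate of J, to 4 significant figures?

-8.436

S is at the origin; SG is horizontal with |SG| = 50.4 and G on the −x side, so G = (-50.40, 0.000). A1 meets SG tangentially, so TG is at right angles to SG, so T = G + (0, -10) = (-50.40, -10.00). On A1, G sits at bearing 90° from T; an 81° counterclockwise sweep puts J at bearing 171°, so J = T + 10.0·(cos 171°, sin 171°) = (-60.28, -8.436). So J.y = -8.436.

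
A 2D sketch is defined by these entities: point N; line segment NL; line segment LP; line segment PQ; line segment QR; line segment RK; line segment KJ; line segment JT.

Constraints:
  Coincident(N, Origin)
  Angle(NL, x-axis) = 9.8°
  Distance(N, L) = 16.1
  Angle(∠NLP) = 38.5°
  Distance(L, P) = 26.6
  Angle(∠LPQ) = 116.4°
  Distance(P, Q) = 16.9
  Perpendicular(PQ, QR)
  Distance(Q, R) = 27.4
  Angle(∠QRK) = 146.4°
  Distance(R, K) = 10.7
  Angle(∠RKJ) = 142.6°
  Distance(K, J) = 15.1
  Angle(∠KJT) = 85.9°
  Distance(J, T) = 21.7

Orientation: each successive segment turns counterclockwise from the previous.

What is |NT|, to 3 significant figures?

12.1

∠RKJ = 142.6° gives KJ at 15.9° from the x-axis; with |KJ| = 15.1, J = (18.8, -16.4). ∠KJT = 85.9° gives JT at 110° from the x-axis; with |JT| = 21.7, T = (11.4, 3.98). Then |NT| = |T − N| = 12.1.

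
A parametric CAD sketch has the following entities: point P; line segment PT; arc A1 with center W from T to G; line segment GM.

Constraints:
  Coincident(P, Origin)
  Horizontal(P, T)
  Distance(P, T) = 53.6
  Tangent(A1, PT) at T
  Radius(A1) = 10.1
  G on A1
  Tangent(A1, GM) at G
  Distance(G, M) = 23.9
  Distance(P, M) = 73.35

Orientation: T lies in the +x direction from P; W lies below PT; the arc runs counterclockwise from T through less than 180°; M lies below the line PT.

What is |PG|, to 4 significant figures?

50.37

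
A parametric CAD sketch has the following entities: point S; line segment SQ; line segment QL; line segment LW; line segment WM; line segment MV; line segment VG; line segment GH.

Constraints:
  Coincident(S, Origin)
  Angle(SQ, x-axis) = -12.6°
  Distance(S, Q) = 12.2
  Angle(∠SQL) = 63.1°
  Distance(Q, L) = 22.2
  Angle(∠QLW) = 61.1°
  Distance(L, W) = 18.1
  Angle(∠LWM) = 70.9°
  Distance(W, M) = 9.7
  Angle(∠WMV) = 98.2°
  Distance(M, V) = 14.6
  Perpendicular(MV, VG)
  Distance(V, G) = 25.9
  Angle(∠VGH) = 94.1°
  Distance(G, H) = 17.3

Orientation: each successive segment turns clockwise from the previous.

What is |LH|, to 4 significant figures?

28.32

The perpendicularity gives VG at right angles to MV, so VG runs at -169.3°; with |VG| = 25.9, G = (-21.93, -21.69). ∠VGH = 94.1° gives GH at 104.8° from the x-axis; with |GH| = 17.3, H = (-26.35, -4.968). Then |LH| = |H − L| = 28.32.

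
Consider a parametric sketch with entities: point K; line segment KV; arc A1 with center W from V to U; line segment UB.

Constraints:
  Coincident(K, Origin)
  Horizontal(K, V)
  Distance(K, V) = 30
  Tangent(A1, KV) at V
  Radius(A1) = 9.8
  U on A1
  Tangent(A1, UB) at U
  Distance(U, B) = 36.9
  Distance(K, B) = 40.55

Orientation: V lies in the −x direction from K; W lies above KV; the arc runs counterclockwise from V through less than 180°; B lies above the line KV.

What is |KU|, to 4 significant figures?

21.81

K is at the origin; K and V share the same y with |KV| = 30.0 and V on the −x side, so V = (-30.00, 0.000). The tangent condition forces WV to be normal to KV, so W = V + (0, 9.8) = (-30.00, 9.800). Since WU ⟂ UB (tangency), |WB| = √(9.8² + 36.9²) = 38.18 regardless of where U sits on A1. So B lies on both circle(K, 40.55) and circle(W, 38.18); the above-KV intersection is B = (-6.644, 40.00). U is the foot of the tangent from B: U = (-20.97, 5.996).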